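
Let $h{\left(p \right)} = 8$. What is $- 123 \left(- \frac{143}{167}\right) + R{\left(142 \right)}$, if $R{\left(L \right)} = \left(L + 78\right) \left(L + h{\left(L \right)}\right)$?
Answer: $\frac{5528589}{167} \approx 33105.0$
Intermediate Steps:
$R{\left(L \right)} = \left(8 + L\right) \left(78 + L\right)$ ($R{\left(L \right)} = \left(L + 78\right) \left(L + 8\right) = \left(78 + L\right) \left(8 + L\right) = \left(8 + L\right) \left(78 + L\right)$)
$- 123 \left(- \frac{143}{167}\right) + R{\left(142 \right)} = - 123 \left(- \frac{143}{167}\right) + \left(624 + 142^{2} + 86 \cdot 142\right) = - 123 \left(\left(-143\right) \frac{1}{167}\right) + \left(624 + 20164 + 12212\right) = \left(-123\right) \left(- \frac{143}{167}\right) + 33000 = \frac{17589}{167} + 33000 = \frac{5528589}{167}$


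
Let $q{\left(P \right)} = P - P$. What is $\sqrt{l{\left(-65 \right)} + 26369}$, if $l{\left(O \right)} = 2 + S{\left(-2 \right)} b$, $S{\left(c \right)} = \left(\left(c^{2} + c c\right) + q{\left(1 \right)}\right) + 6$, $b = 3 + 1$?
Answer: $\sqrt{26427} \approx 162.56$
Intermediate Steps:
$q{\left(P \right)} = 0$
$b = 4$
$S{\left(c \right)} = 6 + 2 c^{2}$ ($S{\left(c \right)} = \left(\left(c^{2} + c c\right) + 0\right) + 6 = \left(\left(c^{2} + c^{2}\right) + 0\right) + 6 = \left(2 c^{2} + 0\right) + 6 = 2 c^{2} + 6 = 6 + 2 c^{2}$)
$l{\left(O \right)} = 58$ ($l{\left(O \right)} = 2 + \left(6 + 2 \left(-2\right)^{2}\right) 4 = 2 + \left(6 + 2 \cdot 4\right) 4 = 2 + \left(6 + 8\right) 4 = 2 + 14 \cdot 4 = 2 + 56 = 58$)
$\sqrt{l{\left(-65 \right)} + 26369} = \sqrt{58 + 26369} = \sqrt{26427}$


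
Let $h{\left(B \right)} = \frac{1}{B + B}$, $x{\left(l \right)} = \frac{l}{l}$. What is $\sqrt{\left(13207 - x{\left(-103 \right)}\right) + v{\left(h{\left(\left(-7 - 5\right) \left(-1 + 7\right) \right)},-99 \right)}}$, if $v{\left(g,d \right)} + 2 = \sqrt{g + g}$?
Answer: $\frac{\sqrt{475344 + 3 i \sqrt{2}}}{6} \approx 114.91 + 0.0005128 i$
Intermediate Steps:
$x{\left(l \right)} = 1$
$h{\left(B \right)} = \frac{1}{2 B}$
$v{\left(g,d \right)} = -2 + \sqrt{2} \sqrt{g}$ ($v{\left(g,d \right)} = -2 + \sqrt{g + g} = -2 + \sqrt{2 g} = -2 + \sqrt{2} \sqrt{g}$)
$\sqrt{\left(13207 - x{\left(-103 \right)}\right) + v{\left(h{\left(\left(-7 - 5\right) \left(-1 + 7\right) \right)},-99 \right)}} = \sqrt{\left(13207 - 1\right) - \left(2 - \sqrt{2} \sqrt{\frac{1}{2 \left(-7 - 5\right) \left(-1 + 7\right)}}\right)} = \sqrt{\left(13207 - 1\right) - \left(2 - \sqrt{2} \sqrt{\frac{1}{2 \left(\left(-12\right) 6\right)}}\right)} = \sqrt{13206 - \left(2 - \sqrt{2} \sqrt{\frac{1}{2 \left(-72\right)}}\right)} = \sqrt{13206 - \left(2 - \sqrt{2} \sqrt{\frac{1}{2} \left(- \frac{1}{72}\right)}\right)} = \sqrt{13206 - \left(2 - \sqrt{2} \sqrt{- \frac{1}{144}}\right)} = \sqrt{13206 - \left(2 - \sqrt{2} \frac{i}{12}\right)} = \sqrt{13206 - \left(2 - \frac{i \sqrt{2}}{12}\right)} = \sqrt{13204 + \frac{i \sqrt{2}}{12}}$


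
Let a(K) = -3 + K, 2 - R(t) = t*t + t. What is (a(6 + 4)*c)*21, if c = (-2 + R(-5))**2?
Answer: 58800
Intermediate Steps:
R(t) = 2 - t - t**2 (R(t) = 2 - (t*t + t) = 2 - (t**2 + t) = 2 - (t + t**2) = 2 + (-t - t**2) = 2 - t - t**2)
c = 400 (c = (-2 + (2 - 1*(-5) - 1*(-5)**2))**2 = (-2 + (2 + 5 - 1*25))**2 = (-2 + (2 + 5 - 25))**2 = (-2 - 18)**2 = (-20)**2 = 400)
(a(6 + 4)*c)*21 = ((-3 + (6 + 4))*400)*21 = ((-3 + 10)*400)*21 = (7*400)*21 = 2800*21 = 58800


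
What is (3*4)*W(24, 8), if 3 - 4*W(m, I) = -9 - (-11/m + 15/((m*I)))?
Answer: 2231/64 ≈ 34.859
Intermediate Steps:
W(m, I) = 3 - 11/(4*m) + 15/(4*I*m) (W(m, I) = ¾ - (-9 - (-11/m + 15/((m*I))))/4 = ¾ - (-9 - (-11/m + 15/((I*m))))/4 = ¾ - (-9 - (-11/m + 15*(1/(I*m))))/4 = ¾ - (-9 - (-11/m + 15/(I*m)))/4 = ¾ - (-9 + (11/m - 15/(I*m)))/4 = ¾ - (-9 + 11/m - 15/(I*m))/4 = ¾ + (9/4 - 11/(4*m) + 15/(4*I*m)) = 3 - 11/(4*m) + 15/(4*I*m))
(3*4)*W(24, 8) = (3*4)*(3 - 11/4/24 + (15/4)/(8*24)) = 12*(3 - 11/4*1/24 + (15/4)*(⅛)*(1/24)) = 12*(3 - 11/96 + 5/256) = 12*(2231/768) = 2231/64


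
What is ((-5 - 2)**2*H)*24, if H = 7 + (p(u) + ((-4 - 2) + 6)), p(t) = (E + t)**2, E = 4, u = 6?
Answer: 125832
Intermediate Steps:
p(t) = (4 + t)**2
H = 107 (H = 7 + ((4 + 6)**2 + ((-4 - 2) + 6)) = 7 + (10**2 + (-6 + 6)) = 7 + (100 + 0) = 7 + 100 = 107)
((-5 - 2)**2*H)*24 = ((-5 - 2)**2*107)*24 = ((-7)**2*107)*24 = (49*107)*24 = 5243*24 = 125832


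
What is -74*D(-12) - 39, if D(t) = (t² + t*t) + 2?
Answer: -21499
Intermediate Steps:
D(t) = 2 + 2*t² (D(t) = (t² + t²) + 2 = 2*t² + 2 = 2 + 2*t²)
-74*D(-12) - 39 = -74*(2 + 2*(-12)²) - 39 = -74*(2 + 2*144) - 39 = -74*(2 + 288) - 39 = -74*290 - 39 = -21460 - 39 = -21499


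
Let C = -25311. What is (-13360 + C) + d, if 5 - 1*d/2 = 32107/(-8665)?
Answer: -334933351/8665 ≈ -38654.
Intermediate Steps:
d = 150864/8665 (d = 10 - 64214/(-8665) = 10 - 64214*(-1)/8665 = 10 - 2*(-32107/8665) = 10 + 64214/8665 = 150864/8665 ≈ 17.411)
(-13360 + C) + d = (-13360 - 25311) + 150864/8665 = -38671 + 150864/8665 = -334933351/8665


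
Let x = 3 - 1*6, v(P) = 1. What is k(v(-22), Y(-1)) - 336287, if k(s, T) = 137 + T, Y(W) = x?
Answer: -336153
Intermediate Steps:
x = -3 (x = 3 - 6 = -3)
Y(W) = -3
k(v(-22), Y(-1)) - 336287 = (137 - 3) - 336287 = 134 - 336287 = -336153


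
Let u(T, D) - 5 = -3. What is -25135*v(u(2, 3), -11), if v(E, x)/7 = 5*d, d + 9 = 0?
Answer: 7917525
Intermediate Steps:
d = -9 (d = -9 + 0 = -9)
u(T, D) = 2 (u(T, D) = 5 - 3 = 2)
v(E, x) = -315 (v(E, x) = 7*(5*(-9)) = 7*(-45) = -315)
-25135*v(u(2, 3), -11) = -25135*(-315) = 7917525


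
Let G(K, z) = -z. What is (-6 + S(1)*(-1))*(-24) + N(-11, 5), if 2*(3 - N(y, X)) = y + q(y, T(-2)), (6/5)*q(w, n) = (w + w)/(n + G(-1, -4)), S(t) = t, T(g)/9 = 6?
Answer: 61477/348 ≈ 176.66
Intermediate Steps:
T(g) = 54 (T(g) = 9*6 = 54)
q(w, n) = 5*w/(3*(4 + n)) (q(w, n) = 5*((w + w)/(n - 1*(-4)))/6 = 5*((2*w)/(n + 4))/6 = 5*((2*w)/(4 + n))/6 = 5*(2*w/(4 + n))/6 = 5*w/(3*(4 + n)))
N(y, X) = 3 - 179*y/348 (N(y, X) = 3 - (y + 5*y/(3*(4 + 54)))/2 = 3 - (y + (5/3)*y/58)/2 = 3 - (y + (5/3)*y*(1/58))/2 = 3 - (y + 5*y/174)/2 = 3 - 179*y/348)
(-6 + S(1)*(-1))*(-24) + N(-11, 5) = (-6 + 1*(-1))*(-24) + (3 - 179/348*(-11)) = (-6 - 1)*(-24) + (3 + 1969/348) = -7*(-24) + 3013/348 = 168 + 3013/348 = 61477/348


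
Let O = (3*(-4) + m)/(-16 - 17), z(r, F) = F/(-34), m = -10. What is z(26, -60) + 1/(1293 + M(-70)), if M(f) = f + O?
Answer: 110181/62407 ≈ 1.7655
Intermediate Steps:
z(r, F) = -F/34 (z(r, F) = F*(-1/34) = -F/34)
O = ⅔ (O = (3*(-4) - 10)/(-16 - 17) = (-12 - 10)/(-33) = -22*(-1/33) = ⅔ ≈ 0.66667)
M(f) = ⅔ + f (M(f) = f + ⅔ = ⅔ + f)
z(26, -60) + 1/(1293 + M(-70)) = -1/34*(-60) + 1/(1293 + (⅔ - 70)) = 30/17 + 1/(1293 - 208/3) = 30/17 + 1/(3671/3) = 30/17 + 3/3671 = 110181/62407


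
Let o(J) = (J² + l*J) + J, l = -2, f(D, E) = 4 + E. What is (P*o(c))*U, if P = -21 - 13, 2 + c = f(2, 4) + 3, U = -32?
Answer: 78336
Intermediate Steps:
c = 9 (c = -2 + ((4 + 4) + 3) = -2 + (8 + 3) = -2 + 11 = 9)
o(J) = J² - J (o(J) = (J² - 2*J) + J = J² - J)
P = -34
(P*o(c))*U = -306*(-1 + 9)*(-32) = -306*8*(-32) = -34*72*(-32) = -2448*(-32) = 78336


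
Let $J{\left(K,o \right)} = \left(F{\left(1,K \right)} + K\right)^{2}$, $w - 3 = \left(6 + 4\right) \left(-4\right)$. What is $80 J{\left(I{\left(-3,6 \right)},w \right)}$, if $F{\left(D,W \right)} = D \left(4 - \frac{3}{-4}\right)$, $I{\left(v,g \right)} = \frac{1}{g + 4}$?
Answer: $\frac{9409}{5} \approx 1881.8$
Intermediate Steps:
$I{\left(v,g \right)} = \frac{1}{4 + g}$
$w = -37$ ($w = 3 + \left(6 + 4\right) \left(-4\right) = 3 + 10 \left(-4\right) = 3 - 40 = -37$)
$F{\left(D,W \right)} = \frac{19 D}{4}$ ($F{\left(D,W \right)} = D \left(4 - - \frac{3}{4}\right) = D \left(4 + \frac{3}{4}\right) = D \frac{19}{4} = \frac{19 D}{4}$)
$J{\left(K,o \right)} = \left(\frac{19}{4} + K\right)^{2}$ ($J{\left(K,o \right)} = \left(\frac{19}{4} \cdot 1 + K\right)^{2} = \left(\frac{19}{4} + K\right)^{2}$)
$80 J{\left(I{\left(-3,6 \right)},w \right)} = 80 \frac{\left(19 + \frac{4}{4 + 6}\right)^{2}}{16} = 80 \frac{\left(19 + \frac{4}{10}\right)^{2}}{16} = 80 \frac{\left(19 + 4 \cdot \frac{1}{10}\right)^{2}}{16} = 80 \frac{\left(19 + \frac{2}{5}\right)^{2}}{16} = 80 \frac{\left(\frac{97}{5}\right)^{2}}{16} = 80 \cdot \frac{1}{16} \cdot \frac{9409}{25} = 80 \cdot \frac{9409}{400} = \frac{9409}{5}$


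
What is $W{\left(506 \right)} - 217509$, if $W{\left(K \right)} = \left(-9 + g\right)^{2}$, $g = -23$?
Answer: $-216485$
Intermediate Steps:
$W{\left(K \right)} = 1024$ ($W{\left(K \right)} = \left(-9 - 23\right)^{2} = \left(-32\right)^{2} = 1024$)
$W{\left(506 \right)} - 217509 = 1024 - 217509 = -216485$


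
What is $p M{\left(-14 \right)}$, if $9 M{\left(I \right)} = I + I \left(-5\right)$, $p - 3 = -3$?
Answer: $0$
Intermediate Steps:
$p = 0$ ($p = 3 - 3 = 0$)
$M{\left(I \right)} = - \frac{4 I}{9}$ ($M{\left(I \right)} = \frac{I + I \left(-5\right)}{9} = \frac{I - 5 I}{9} = \frac{\left(-4\right) I}{9} = - \frac{4 I}{9}$)
$p M{\left(-14 \right)} = 0 \left(\left(- \frac{4}{9}\right) \left(-14\right)\right) = 0 \cdot \frac{56}{9} = 0$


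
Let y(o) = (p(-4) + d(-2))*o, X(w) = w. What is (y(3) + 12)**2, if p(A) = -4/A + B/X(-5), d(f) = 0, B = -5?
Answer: 324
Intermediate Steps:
p(A) = 1 - 4/A (p(A) = -4/A - 5/(-5) = -4/A - 5*(-1/5) = -4/A + 1 = 1 - 4/A)
y(o) = 2*o (y(o) = ((-4 - 4)/(-4) + 0)*o = (-1/4*(-8) + 0)*o = (2 + 0)*o = 2*o)
(y(3) + 12)**2 = (2*3 + 12)**2 = (6 + 12)**2 = 18**2 = 324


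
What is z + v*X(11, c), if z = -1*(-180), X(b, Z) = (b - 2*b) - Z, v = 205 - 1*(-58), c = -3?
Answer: -1924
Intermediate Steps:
v = 263 (v = 205 + 58 = 263)
X(b, Z) = -Z - b (X(b, Z) = -b - Z = -Z - b)
z = 180
z + v*X(11, c) = 180 + 263*(-1*(-3) - 1*11) = 180 + 263*(3 - 11) = 180 + 263*(-8) = 180 - 2104 = -1924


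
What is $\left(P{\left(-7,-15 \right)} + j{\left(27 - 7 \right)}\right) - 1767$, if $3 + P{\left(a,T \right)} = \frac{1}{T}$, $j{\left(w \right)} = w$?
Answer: $- \frac{26251}{15} \approx -1750.1$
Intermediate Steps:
$P{\left(a,T \right)} = -3 + \frac{1}{T}$
$\left(P{\left(-7,-15 \right)} + j{\left(27 - 7 \right)}\right) - 1767 = \left(\left(-3 + \frac{1}{-15}\right) + \left(27 - 7\right)\right) - 1767 = \left(\left(-3 - \frac{1}{15}\right) + \left(27 - 7\right)\right) - 1767 = \left(- \frac{46}{15} + 20\right) - 1767 = \frac{254}{15} - 1767 = - \frac{26251}{15}$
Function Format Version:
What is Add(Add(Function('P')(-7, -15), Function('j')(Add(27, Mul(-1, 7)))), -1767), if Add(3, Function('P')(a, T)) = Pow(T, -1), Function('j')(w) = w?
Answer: Rational(-26251, 15) ≈ -1750.1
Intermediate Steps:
Function('P')(a, T) = Add(-3, Pow(T, -1))
Add(Add(Function('P')(-7, -15), Function('j')(Add(27, Mul(-1, 7)))), -1767) = Add(Add(Add(-3, Pow(-15, -1)), Add(27, Mul(-1, 7))), -1767) = Add(Add(Add(-3, Rational(-1, 15)), Add(27, -7)), -1767) = Add(Add(Rational(-46, 15), 20), -1767) = Add(Rational(254, 15), -1767) = Rational(-26251, 15)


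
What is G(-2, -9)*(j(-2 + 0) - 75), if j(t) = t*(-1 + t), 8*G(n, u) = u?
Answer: 621/8 ≈ 77.625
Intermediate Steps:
G(n, u) = u/8
G(-2, -9)*(j(-2 + 0) - 75) = ((1/8)*(-9))*((-2 + 0)*(-1 + (-2 + 0)) - 75) = -9*(-2*(-1 - 2) - 75)/8 = -9*(-2*(-3) - 75)/8 = -9*(6 - 75)/8 = -9/8*(-69) = 621/8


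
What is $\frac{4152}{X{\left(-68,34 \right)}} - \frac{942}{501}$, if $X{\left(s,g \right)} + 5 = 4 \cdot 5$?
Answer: $\frac{229558}{835} \approx 274.92$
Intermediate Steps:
$X{\left(s,g \right)} = 15$ ($X{\left(s,g \right)} = -5 + 4 \cdot 5 = -5 + 20 = 15$)
$\frac{4152}{X{\left(-68,34 \right)}} - \frac{942}{501} = \frac{4152}{15} - \frac{942}{501} = 4152 \cdot \frac{1}{15} - \frac{314}{167} = \frac{1384}{5} - \frac{314}{167} = \frac{229558}{835}$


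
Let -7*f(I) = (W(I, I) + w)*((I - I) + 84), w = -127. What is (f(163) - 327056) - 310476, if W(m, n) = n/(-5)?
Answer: -3178084/5 ≈ -6.3562e+5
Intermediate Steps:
W(m, n) = -n/5 (W(m, n) = n*(-1/5) = -n/5)
f(I) = 1524 + 12*I/5 (f(I) = -(-I/5 - 127)*((I - I) + 84)/7 = -(-127 - I/5)*(0 + 84)/7 = -(-127 - I/5)*84/7 = -(-10668 - 84*I/5)/7 = 1524 + 12*I/5)
(f(163) - 327056) - 310476 = ((1524 + (12/5)*163) - 327056) - 310476 = ((1524 + 1956/5) - 327056) - 310476 = (9576/5 - 327056) - 310476 = -1625704/5 - 310476 = -3178084/5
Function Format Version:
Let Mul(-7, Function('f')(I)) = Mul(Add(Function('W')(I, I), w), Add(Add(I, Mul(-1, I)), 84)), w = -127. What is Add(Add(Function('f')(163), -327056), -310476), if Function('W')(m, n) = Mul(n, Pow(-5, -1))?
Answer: Rational(-3178084, 5) ≈ -6.3562e+5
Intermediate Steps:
Function('W')(m, n) = Mul(Rational(-1, 5), n) (Function('W')(m, n) = Mul(n, Rational(-1, 5)) = Mul(Rational(-1, 5), n))
Function('f')(I) = Add(1524, Mul(Rational(12, 5), I)) (Function('f')(I) = Mul(Rational(-1, 7), Mul(Add(Mul(Rational(-1, 5), I), -127), Add(Add(I, Mul(-1, I)), 84))) = Mul(Rational(-1, 7), Mul(Add(-127, Mul(Rational(-1, 5), I)), Add(0, 84))) = Mul(Rational(-1, 7), Mul(Add(-127, Mul(Rational(-1, 5), I)), 84)) = Mul(Rational(-1, 7), Add(-10668, Mul(Rational(-84, 5), I))) = Add(1524, Mul(Rational(12, 5), I)))
Add(Add(Function('f')(163), -327056), -310476) = Add(Add(Add(1524, Mul(Rational(12, 5), 163)), -327056), -310476) = Add(Add(Add(1524, Rational(1956, 5)), -327056), -310476) = Add(Add(Rational(9576, 5), -327056), -310476) = Add(Rational(-1625704, 5), -310476) = Rational(-3178084, 5)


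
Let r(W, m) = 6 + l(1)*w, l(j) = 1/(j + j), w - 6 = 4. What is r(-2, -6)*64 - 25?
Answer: 679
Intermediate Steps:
w = 10 (w = 6 + 4 = 10)
l(j) = 1/(2*j)
r(W, m) = 11 (r(W, m) = 6 + ((1/2)/1)*10 = 6 + ((1/2)*1)*10 = 6 + (1/2)*10 = 6 + 5 = 11)
r(-2, -6)*64 - 25 = 11*64 - 25 = 704 - 25 = 679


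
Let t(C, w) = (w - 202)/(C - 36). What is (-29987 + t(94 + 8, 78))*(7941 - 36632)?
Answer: 28393560403/33 ≈ 8.6041e+8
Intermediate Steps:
t(C, w) = (-202 + w)/(-36 + C)
(-29987 + t(94 + 8, 78))*(7941 - 36632) = (-29987 + (-202 + 78)/(-36 + (94 + 8)))*(7941 - 36632) = (-29987 - 124/(-36 + 102))*(-28691) = (-29987 - 124/66)*(-28691) = (-29987 + (1/66)*(-124))*(-28691) = (-29987 - 62/33)*(-28691) = -989633/33*(-28691) = 28393560403/33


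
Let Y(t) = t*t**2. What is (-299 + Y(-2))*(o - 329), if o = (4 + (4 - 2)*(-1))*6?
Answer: 97319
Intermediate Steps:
Y(t) = t**3
o = 12 (o = (4 + 2*(-1))*6 = (4 - 2)*6 = 2*6 = 12)
(-299 + Y(-2))*(o - 329) = (-299 + (-2)**3)*(12 - 329) = (-299 - 8)*(-317) = -307*(-317) = 97319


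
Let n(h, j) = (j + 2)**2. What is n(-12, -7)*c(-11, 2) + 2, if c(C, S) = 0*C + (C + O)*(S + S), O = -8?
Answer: -1898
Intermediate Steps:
c(C, S) = 2*S*(-8 + C) (c(C, S) = 0*C + (C - 8)*(S + S) = 0 + (-8 + C)*(2*S) = 0 + 2*S*(-8 + C) = 2*S*(-8 + C))
n(h, j) = (2 + j)**2
n(-12, -7)*c(-11, 2) + 2 = (2 - 7)**2*(2*2*(-8 - 11)) + 2 = (-5)**2*(2*2*(-19)) + 2 = 25*(-76) + 2 = -1900 + 2 = -1898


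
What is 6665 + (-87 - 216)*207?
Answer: -56056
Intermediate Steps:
6665 + (-87 - 216)*207 = 6665 - 303*207 = 6665 - 62721 = -56056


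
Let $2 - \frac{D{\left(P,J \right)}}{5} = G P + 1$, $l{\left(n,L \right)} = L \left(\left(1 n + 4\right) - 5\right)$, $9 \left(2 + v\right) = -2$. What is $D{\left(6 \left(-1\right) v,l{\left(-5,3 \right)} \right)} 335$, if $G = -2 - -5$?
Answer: $-65325$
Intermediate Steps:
$G = 3$ ($G = -2 + 5 = 3$)
$v = - \frac{20}{9}$ ($v = -2 + \frac{1}{9} \left(-2\right) = -2 - \frac{2}{9} = - \frac{20}{9} \approx -2.2222$)
$l{\left(n,L \right)} = L \left(-1 + n\right)$ ($l{\left(n,L \right)} = L \left(\left(n + 4\right) - 5\right) = L \left(\left(4 + n\right) - 5\right) = L \left(-1 + n\right)$)
$D{\left(P,J \right)} = 5 - 15 P$ ($D{\left(P,J \right)} = 10 - 5 \left(3 P + 1\right) = 10 - 5 \left(1 + 3 P\right) = 10 - \left(5 + 15 P\right) = 5 - 15 P$)
$D{\left(6 \left(-1\right) v,l{\left(-5,3 \right)} \right)} 335 = \left(5 - 15 \cdot 6 \left(-1\right) \left(- \frac{20}{9}\right)\right) 335 = \left(5 - 15 \left(\left(-6\right) \left(- \frac{20}{9}\right)\right)\right) 335 = \left(5 - 200\right) 335 = \left(-195\right) 335 = -65325$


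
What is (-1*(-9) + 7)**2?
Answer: 256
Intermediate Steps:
(-1*(-9) + 7)**2 = (9 + 7)**2 = 16**2 = 256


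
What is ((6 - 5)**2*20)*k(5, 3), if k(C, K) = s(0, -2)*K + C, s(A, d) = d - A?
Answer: -20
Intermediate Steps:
k(C, K) = C - 2*K (k(C, K) = (-2 - 1*0)*K + C = (-2 + 0)*K + C = -2*K + C = C - 2*K)
((6 - 5)**2*20)*k(5, 3) = ((6 - 5)**2*20)*(5 - 2*3) = (1**2*20)*(5 - 6) = (1*20)*(-1) = 20*(-1) = -20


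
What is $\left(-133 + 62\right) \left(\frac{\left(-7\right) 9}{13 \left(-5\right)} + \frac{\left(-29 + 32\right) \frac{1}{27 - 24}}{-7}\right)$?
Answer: $- \frac{26696}{455} \approx -58.673$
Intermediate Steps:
$\left(-133 + 62\right) \left(\frac{\left(-7\right) 9}{13 \left(-5\right)} + \frac{\left(-29 + 32\right) \frac{1}{27 - 24}}{-7}\right) = - 71 \left(- \frac{63}{-65} + \frac{3}{3} \left(- \frac{1}{7}\right)\right) = - 71 \left(\left(-63\right) \left(- \frac{1}{65}\right) + 3 \cdot \frac{1}{3} \left(- \frac{1}{7}\right)\right) = - 71 \left(\frac{63}{65} + 1 \left(- \frac{1}{7}\right)\right) = - 71 \left(\frac{63}{65} - \frac{1}{7}\right) = \left(-71\right) \frac{376}{455} = - \frac{26696}{455}$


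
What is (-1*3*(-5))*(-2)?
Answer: -30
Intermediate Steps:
(-1*3*(-5))*(-2) = -3*(-5)*(-2) = 15*(-2) = -30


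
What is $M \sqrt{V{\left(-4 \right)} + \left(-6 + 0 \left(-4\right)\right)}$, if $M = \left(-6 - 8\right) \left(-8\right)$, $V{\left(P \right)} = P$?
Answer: $112 i \sqrt{10} \approx 354.18 i$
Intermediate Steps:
$M = 112$ ($M = \left(-14\right) \left(-8\right) = 112$)
$M \sqrt{V{\left(-4 \right)} + \left(-6 + 0 \left(-4\right)\right)} = 112 \sqrt{-4 + \left(-6 + 0 \left(-4\right)\right)} = 112 \sqrt{-4 + \left(-6 + 0\right)} = 112 \sqrt{-4 - 6} = 112 \sqrt{-10} = 112 i \sqrt{10}$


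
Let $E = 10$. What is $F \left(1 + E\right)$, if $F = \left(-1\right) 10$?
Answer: $-110$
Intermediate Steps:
$F = -10$
$F \left(1 + E\right) = - 10 \left(1 + 10\right) = \left(-10\right) 11 = -110$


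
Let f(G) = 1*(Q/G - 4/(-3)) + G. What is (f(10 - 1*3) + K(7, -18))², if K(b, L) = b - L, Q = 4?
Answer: 506944/441 ≈ 1149.5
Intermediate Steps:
f(G) = 4/3 + G + 4/G (f(G) = 1*(4/G - 4/(-3)) + G = 1*(4/G - 4*(-⅓)) + G = 1*(4/G + 4/3) + G = 1*(4/3 + 4/G) + G = (4/3 + 4/G) + G = 4/3 + G + 4/G)
(f(10 - 1*3) + K(7, -18))² = ((4/3 + (10 - 1*3) + 4/(10 - 1*3)) + (7 - 1*(-18)))² = ((4/3 + (10 - 3) + 4/(10 - 3)) + (7 + 18))² = ((4/3 + 7 + 4/7) + 25)² = (187/21 + 25)² = (712/21)² = 506944/441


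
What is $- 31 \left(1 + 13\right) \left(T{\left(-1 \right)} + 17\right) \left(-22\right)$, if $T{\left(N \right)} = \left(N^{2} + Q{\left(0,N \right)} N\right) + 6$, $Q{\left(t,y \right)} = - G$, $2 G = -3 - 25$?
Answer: $95480$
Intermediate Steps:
$G = -14$ ($G = \frac{-3 - 25}{2} = \frac{1}{2} \left(-28\right) = -14$)
$Q{\left(t,y \right)} = 14$ ($Q{\left(t,y \right)} = \left(-1\right) \left(-14\right) = 14$)
$T{\left(N \right)} = 6 + N^{2} + 14 N$ ($T{\left(N \right)} = \left(N^{2} + 14 N\right) + 6 = 6 + N^{2} + 14 N$)
$- 31 \left(1 + 13\right) \left(T{\left(-1 \right)} + 17\right) \left(-22\right) = - 31 \left(1 + 13\right) \left(\left(6 + \left(-1\right)^{2} + 14 \left(-1\right)\right) + 17\right) \left(-22\right) = - 31 \cdot 14 \left(\left(6 + 1 - 14\right) + 17\right) \left(-22\right) = - 31 \cdot 14 \left(-7 + 17\right) \left(-22\right) = - 31 \cdot 14 \cdot 10 \left(-22\right) = \left(-31\right) 140 \left(-22\right) = \left(-4340\right) \left(-22\right) = 95480$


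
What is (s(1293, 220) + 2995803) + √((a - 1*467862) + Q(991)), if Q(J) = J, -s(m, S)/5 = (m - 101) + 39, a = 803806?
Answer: 2989648 + √336935 ≈ 2.9902e+6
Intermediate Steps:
s(m, S) = 310 - 5*m (s(m, S) = -5*((m - 101) + 39) = -5*((-101 + m) + 39) = -5*(-62 + m) = 310 - 5*m)
(s(1293, 220) + 2995803) + √((a - 1*467862) + Q(991)) = ((310 - 5*1293) + 2995803) + √((803806 - 1*467862) + 991) = ((310 - 6465) + 2995803) + √((803806 - 467862) + 991) = (-6155 + 2995803) + √(335944 + 991) = 2989648 + √336935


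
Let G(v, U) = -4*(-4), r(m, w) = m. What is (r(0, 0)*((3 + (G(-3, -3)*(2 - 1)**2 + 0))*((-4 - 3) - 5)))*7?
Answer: 0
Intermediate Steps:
G(v, U) = 16
(r(0, 0)*((3 + (G(-3, -3)*(2 - 1)**2 + 0))*((-4 - 3) - 5)))*7 = (0*((3 + (16*(2 - 1)**2 + 0))*((-4 - 3) - 5)))*7 = (0*((3 + (16*1**2 + 0))*(-7 - 5)))*7 = (0*((3 + (16*1 + 0))*(-12)))*7 = (0*((3 + (16 + 0))*(-12)))*7 = (0*((3 + 16)*(-12)))*7 = (0*(19*(-12)))*7 = (0*(-228))*7 = 0*7 = 0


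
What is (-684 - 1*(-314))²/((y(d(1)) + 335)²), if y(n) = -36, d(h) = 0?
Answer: 136900/89401 ≈ 1.5313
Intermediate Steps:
(-684 - 1*(-314))²/((y(d(1)) + 335)²) = (-684 - 1*(-314))²/((-36 + 335)²) = (-684 + 314)²/(299²) = (-370)²/89401 = 136900*(1/89401) = 136900/89401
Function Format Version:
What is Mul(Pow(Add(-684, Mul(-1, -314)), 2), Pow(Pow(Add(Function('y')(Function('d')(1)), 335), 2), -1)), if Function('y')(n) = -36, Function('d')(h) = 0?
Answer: Rational(136900, 89401) ≈ 1.5313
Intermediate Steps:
Mul(Pow(Add(-684, Mul(-1, -314)), 2), Pow(Pow(Add(Function('y')(Function('d')(1)), 335), 2), -1)) = Mul(Pow(Add(-684, Mul(-1, -314)), 2), Pow(Pow(Add(-36, 335), 2), -1)) = Mul(Pow(Add(-684, 314), 2), Pow(Pow(299, 2), -1)) = Mul(Pow(-370, 2), Pow(89401, -1)) = Mul(136900, Rational(1, 89401)) = Rational(136900, 89401)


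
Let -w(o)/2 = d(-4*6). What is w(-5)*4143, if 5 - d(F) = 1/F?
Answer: -167101/4 ≈ -41775.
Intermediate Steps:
d(F) = 5 - 1/F
w(o) = -121/12 (w(o) = -2*(5 - 1/((-4*6))) = -2*(5 - 1/(-24)) = -2*(5 - 1*(-1/24)) = -2*(5 + 1/24) = -2*121/24 = -121/12)
w(-5)*4143 = -121/12*4143 = -167101/4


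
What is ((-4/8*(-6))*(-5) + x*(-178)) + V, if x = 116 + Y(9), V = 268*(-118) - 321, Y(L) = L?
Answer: -54210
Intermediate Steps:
V = -31945 (V = -31624 - 321 = -31945)
x = 125 (x = 116 + 9 = 125)
((-4/8*(-6))*(-5) + x*(-178)) + V = ((-4/8*(-6))*(-5) + 125*(-178)) - 31945 = ((-4*1/8*(-6))*(-5) - 22250) - 31945 = (-1/2*(-6)*(-5) - 22250) - 31945 = (3*(-5) - 22250) - 31945 = (-15 - 22250) - 31945 = -22265 - 31945 = -54210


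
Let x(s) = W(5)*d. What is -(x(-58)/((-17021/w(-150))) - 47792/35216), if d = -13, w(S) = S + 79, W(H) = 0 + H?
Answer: 60999342/37463221 ≈ 1.6282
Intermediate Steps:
W(H) = H
w(S) = 79 + S
x(s) = -65 (x(s) = 5*(-13) = -65)
-(x(-58)/((-17021/w(-150))) - 47792/35216) = -(-65/((-17021/(79 - 150))) - 47792/35216) = -(-65/((-17021/(-71))) - 47792*1/35216) = -(-65/((-17021*(-1/71))) - 2987/2201) = -(-65/17021/71 - 2987/2201) = -(-65*71/17021 - 2987/2201) = -(-4615/17021 - 2987/2201) = -1*(-60999342/37463221) = 60999342/37463221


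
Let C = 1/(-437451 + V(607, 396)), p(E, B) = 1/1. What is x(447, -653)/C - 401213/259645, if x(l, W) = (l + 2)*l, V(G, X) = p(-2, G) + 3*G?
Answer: -22701293892269828/259645 ≈ -8.7432e+10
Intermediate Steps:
p(E, B) = 1
V(G, X) = 1 + 3*G
x(l, W) = l*(2 + l) (x(l, W) = (2 + l)*l = l*(2 + l))
C = -1/435629 (C = 1/(-437451 + (1 + 3*607)) = 1/(-437451 + (1 + 1821)) = 1/(-437451 + 1822) = 1/(-435629) = -1/435629 ≈ -2.2955e-6)
x(447, -653)/C - 401213/259645 = (447*(2 + 447))/(-1/435629) - 401213/259645 = (447*449)*(-435629) - 401213*1/259645 = 200703*(-435629) - 401213/259645 = -87432047187 - 401213/259645 = -22701293892269828/259645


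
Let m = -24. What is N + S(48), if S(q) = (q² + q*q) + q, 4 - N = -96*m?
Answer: 2356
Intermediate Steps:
N = -2300 (N = 4 - (-96)*(-24) = 4 - 1*2304 = 4 - 2304 = -2300)
S(q) = q + 2*q² (S(q) = (q² + q²) + q = 2*q² + q = q + 2*q²)
N + S(48) = -2300 + 48*(1 + 2*48) = -2300 + 48*(1 + 96) = -2300 + 48*97 = -2300 + 4656 = 2356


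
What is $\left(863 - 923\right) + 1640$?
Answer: $1580$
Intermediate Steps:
$\left(863 - 923\right) + 1640 = -60 + 1640 = 1580$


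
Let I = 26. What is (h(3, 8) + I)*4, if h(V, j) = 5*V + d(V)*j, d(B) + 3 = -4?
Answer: -60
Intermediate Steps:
d(B) = -7 (d(B) = -3 - 4 = -7)
h(V, j) = -7*j + 5*V (h(V, j) = 5*V - 7*j = -7*j + 5*V)
(h(3, 8) + I)*4 = ((-7*8 + 5*3) + 26)*4 = ((-56 + 15) + 26)*4 = (-41 + 26)*4 = -15*4 = -60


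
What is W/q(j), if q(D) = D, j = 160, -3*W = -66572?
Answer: 16643/120 ≈ 138.69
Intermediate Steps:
W = 66572/3 (W = -⅓*(-66572) = 66572/3 ≈ 22191.)
W/q(j) = (66572/3)/160 = (66572/3)*(1/160) = 16643/120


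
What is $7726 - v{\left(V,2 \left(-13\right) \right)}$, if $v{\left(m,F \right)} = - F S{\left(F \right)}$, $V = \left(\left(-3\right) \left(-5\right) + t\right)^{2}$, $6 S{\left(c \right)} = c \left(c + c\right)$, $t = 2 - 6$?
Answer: $\frac{5602}{3} \approx 1867.3$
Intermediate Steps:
$t = -4$ ($t = 2 - 6 = -4$)
$S{\left(c \right)} = \frac{c^{2}}{3}$ ($S{\left(c \right)} = \frac{c \left(c + c\right)}{6} = \frac{c 2 c}{6} = \frac{2 c^{2}}{6} = \frac{c^{2}}{3}$)
$V = 121$ ($V = \left(\left(-3\right) \left(-5\right) - 4\right)^{2} = \left(15 - 4\right)^{2} = 11^{2} = 121$)
$v{\left(m,F \right)} = - \frac{F^{3}}{3}$ ($v{\left(m,F \right)} = - F \frac{F^{2}}{3} = - \frac{F^{3}}{3}$)
$7726 - v{\left(V,2 \left(-13\right) \right)} = 7726 - - \frac{\left(2 \left(-13\right)\right)^{3}}{3} = 7726 - - \frac{\left(-26\right)^{3}}{3} = 7726 - \left(- \frac{1}{3}\right) \left(-17576\right) = 7726 - \frac{17576}{3} = \frac{5602}{3}$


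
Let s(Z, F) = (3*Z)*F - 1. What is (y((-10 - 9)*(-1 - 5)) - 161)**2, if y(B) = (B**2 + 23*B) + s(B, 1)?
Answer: 249576804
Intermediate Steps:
s(Z, F) = -1 + 3*F*Z (s(Z, F) = 3*F*Z - 1 = -1 + 3*F*Z)
y(B) = -1 + B**2 + 26*B (y(B) = (B**2 + 23*B) + (-1 + 3*1*B) = (B**2 + 23*B) + (-1 + 3*B) = -1 + B**2 + 26*B)
(y((-10 - 9)*(-1 - 5)) - 161)**2 = ((-1 + ((-10 - 9)*(-1 - 5))**2 + 26*((-10 - 9)*(-1 - 5))) - 161)**2 = ((-1 + (-19*(-6))**2 + 26*(-19*(-6))) - 161)**2 = ((-1 + 114**2 + 26*114) - 161)**2 = ((-1 + 12996 + 2964) - 161)**2 = (15959 - 161)**2 = 15798**2 = 249576804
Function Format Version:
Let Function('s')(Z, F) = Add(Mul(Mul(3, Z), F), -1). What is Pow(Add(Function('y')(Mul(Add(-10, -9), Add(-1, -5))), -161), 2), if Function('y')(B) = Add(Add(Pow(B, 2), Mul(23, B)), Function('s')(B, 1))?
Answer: 249576804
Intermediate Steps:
Function('s')(Z, F) = Add(-1, Mul(3, F, Z)) (Function('s')(Z, F) = Add(Mul(3, F, Z), -1) = Add(-1, Mul(3, F, Z)))
Function('y')(B) = Add(-1, Pow(B, 2), Mul(26, B)) (Function('y')(B) = Add(Add(Pow(B, 2), Mul(23, B)), Add(-1, Mul(3, 1, B))) = Add(Add(Pow(B, 2), Mul(23, B)), Add(-1, Mul(3, B))) = Add(-1, Pow(B, 2), Mul(26, B)))
Pow(Add(Function('y')(Mul(Add(-10, -9), Add(-1, -5))), -161), 2) = Pow(Add(Add(-1, Pow(Mul(Add(-10, -9), Add(-1, -5)), 2), Mul(26, Mul(Add(-10, -9), Add(-1, -5)))), -161), 2) = Pow(Add(Add(-1, Pow(Mul(-19, -6), 2), Mul(26, Mul(-19, -6))), -161), 2) = Pow(Add(Add(-1, Pow(114, 2), Mul(26, 114)), -161), 2) = Pow(Add(Add(-1, 12996, 2964), -161), 2) = Pow(Add(15959, -161), 2) = Pow(15798, 2) = 249576804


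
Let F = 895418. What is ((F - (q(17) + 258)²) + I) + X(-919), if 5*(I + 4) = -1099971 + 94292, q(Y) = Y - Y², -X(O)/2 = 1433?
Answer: 3456081/5 ≈ 6.9122e+5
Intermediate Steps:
X(O) = -2866 (X(O) = -2*1433 = -2866)
I = -1005699/5 (I = -4 + (-1099971 + 94292)/5 = -4 + (⅕)*(-1005679) = -4 - 1005679/5 = -1005699/5 ≈ -2.0114e+5)
((F - (q(17) + 258)²) + I) + X(-919) = ((895418 - (17*(1 - 1*17) + 258)²) - 1005699/5) - 2866 = ((895418 - (17*(1 - 17) + 258)²) - 1005699/5) - 2866 = ((895418 - (17*(-16) + 258)²) - 1005699/5) - 2866 = ((895418 - (-272 + 258)²) - 1005699/5) - 2866 = ((895418 - 1*(-14)²) - 1005699/5) - 2866 = ((895418 - 1*196) - 1005699/5) - 2866 = ((895418 - 196) - 1005699/5) - 2866 = (895222 - 1005699/5) - 2866 = 3470411/5 - 2866 = 3456081/5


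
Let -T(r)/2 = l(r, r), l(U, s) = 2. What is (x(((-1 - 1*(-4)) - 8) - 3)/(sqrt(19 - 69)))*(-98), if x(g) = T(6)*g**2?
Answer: -12544*I*sqrt(2)/5 ≈ -3548.0*I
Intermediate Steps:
T(r) = -4 (T(r) = -2*2 = -4)
x(g) = -4*g**2
(x(((-1 - 1*(-4)) - 8) - 3)/(sqrt(19 - 69)))*(-98) = ((-4*(((-1 - 1*(-4)) - 8) - 3)**2)/(sqrt(19 - 69)))*(-98) = ((-4*(((-1 + 4) - 8) - 3)**2)/(sqrt(-50)))*(-98) = ((-4*((3 - 8) - 3)**2)/((5*I*sqrt(2))))*(-98) = ((-4*(-5 - 3)**2)*(-I*sqrt(2)/10))*(-98) = ((-4*(-8)**2)*(-I*sqrt(2)/10))*(-98) = ((-4*64)*(-I*sqrt(2)/10))*(-98) = -(-128)*I*sqrt(2)/5*(-98) = (128*I*sqrt(2)/5)*(-98) = -12544*I*sqrt(2)/5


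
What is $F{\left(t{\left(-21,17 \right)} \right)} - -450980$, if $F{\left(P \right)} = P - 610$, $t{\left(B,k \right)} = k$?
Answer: $450387$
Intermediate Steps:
$F{\left(P \right)} = -610 + P$
$F{\left(t{\left(-21,17 \right)} \right)} - -450980 = \left(-610 + 17\right) - -450980 = -593 + 450980 = 450387$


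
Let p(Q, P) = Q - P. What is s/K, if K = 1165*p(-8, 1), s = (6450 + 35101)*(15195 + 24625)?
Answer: -330912164/2097 ≈ -1.5780e+5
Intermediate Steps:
s = 1654560820 (s = 41551*39820 = 1654560820)
K = -10485 (K = 1165*(-8 - 1*1) = 1165*(-8 - 1) = 1165*(-9) = -10485)
s/K = 1654560820/(-10485) = 1654560820*(-1/10485) = -330912164/2097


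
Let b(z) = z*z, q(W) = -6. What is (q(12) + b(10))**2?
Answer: 8836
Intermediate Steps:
b(z) = z**2
(q(12) + b(10))**2 = (-6 + 10**2)**2 = (-6 + 100)**2 = 94**2 = 8836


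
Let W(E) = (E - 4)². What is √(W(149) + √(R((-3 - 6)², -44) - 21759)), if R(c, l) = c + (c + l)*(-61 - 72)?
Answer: √(21025 + I*√26599) ≈ 145.0 + 0.5624*I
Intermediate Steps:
W(E) = (-4 + E)²
R(c, l) = -133*l - 132*c (R(c, l) = c + (c + l)*(-133) = c + (-133*c - 133*l) = -133*l - 132*c)
√(W(149) + √(R((-3 - 6)², -44) - 21759)) = √((-4 + 149)² + √((-133*(-44) - 132*(-3 - 6)²) - 21759)) = √(145² + √((5852 - 132*(-9)²) - 21759)) = √(21025 + √((5852 - 132*81) - 21759)) = √(21025 + √((5852 - 10692) - 21759)) = √(21025 + √(-4840 - 21759)) = √(21025 + √(-26599)) = √(21025 + I*√26599)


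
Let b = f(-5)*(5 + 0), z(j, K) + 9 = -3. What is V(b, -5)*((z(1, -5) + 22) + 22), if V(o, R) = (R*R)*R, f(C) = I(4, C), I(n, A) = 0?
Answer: -4000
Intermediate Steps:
f(C) = 0
z(j, K) = -12 (z(j, K) = -9 - 3 = -12)
b = 0 (b = 0*(5 + 0) = 0*5 = 0)
V(o, R) = R**3 (V(o, R) = R**2*R = R**3)
V(b, -5)*((z(1, -5) + 22) + 22) = (-5)**3*((-12 + 22) + 22) = -125*(10 + 22) = -125*32 = -4000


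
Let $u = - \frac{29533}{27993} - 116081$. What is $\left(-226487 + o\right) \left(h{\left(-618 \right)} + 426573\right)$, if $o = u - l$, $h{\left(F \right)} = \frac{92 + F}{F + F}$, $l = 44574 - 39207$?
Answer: $- \frac{183401597868523534}{1235691} \approx -1.4842 \cdot 10^{11}$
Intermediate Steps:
$u = - \frac{464212138}{3999}$ ($u = \left(-29533\right) \frac{1}{27993} - 116081 = - \frac{4219}{3999} - 116081 = - \frac{464212138}{3999} \approx -1.1608 \cdot 10^{5}$)
$l = 5367$ ($l = 44574 - 39207 = 5367$)
$h{\left(F \right)} = \frac{92 + F}{2 F}$
$o = - \frac{485674771}{3999}$ ($o = - \frac{464212138}{3999} - 5367 = - \frac{485674771}{3999} \approx -1.2145 \cdot 10^{5}$)
$\left(-226487 + o\right) \left(h{\left(-618 \right)} + 426573\right) = \left(-226487 - \frac{485674771}{3999}\right) \left(\frac{92 - 618}{2 \left(-618\right)} + 426573\right) = - \frac{1391396284 \left(\frac{1}{2} \left(- \frac{1}{618}\right) \left(-526\right) + 426573\right)}{3999} = - \frac{1391396284 \left(\frac{263}{618} + 426573\right)}{3999} = \left(- \frac{1391396284}{3999}\right) \frac{263622377}{618} = - \frac{183401597868523534}{1235691}$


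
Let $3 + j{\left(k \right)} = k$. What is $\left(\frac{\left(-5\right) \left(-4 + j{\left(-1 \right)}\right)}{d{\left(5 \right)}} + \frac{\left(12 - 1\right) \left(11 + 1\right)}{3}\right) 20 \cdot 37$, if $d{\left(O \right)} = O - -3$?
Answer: $36260$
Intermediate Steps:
$j{\left(k \right)} = -3 + k$
$d{\left(O \right)} = 3 + O$ ($d{\left(O \right)} = O + 3 = 3 + O$)
$\left(\frac{\left(-5\right) \left(-4 + j{\left(-1 \right)}\right)}{d{\left(5 \right)}} + \frac{\left(12 - 1\right) \left(11 + 1\right)}{3}\right) 20 \cdot 37 = \left(\frac{\left(-5\right) \left(-4 - 4\right)}{3 + 5} + \frac{\left(12 - 1\right) \left(11 + 1\right)}{3}\right) 20 \cdot 37 = \left(\frac{\left(-5\right) \left(-4 - 4\right)}{8} + 11 \cdot 12 \cdot \frac{1}{3}\right) 20 \cdot 37 = \left(\left(-5\right) \left(-8\right) \frac{1}{8} + 132 \cdot \frac{1}{3}\right) 20 \cdot 37 = \left(40 \cdot \frac{1}{8} + 44\right) 20 \cdot 37 = \left(5 + 44\right) 20 \cdot 37 = 49 \cdot 20 \cdot 37 = 980 \cdot 37 = 36260$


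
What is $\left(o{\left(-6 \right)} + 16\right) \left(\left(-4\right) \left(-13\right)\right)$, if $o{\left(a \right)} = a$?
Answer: $520$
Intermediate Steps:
$\left(o{\left(-6 \right)} + 16\right) \left(\left(-4\right) \left(-13\right)\right) = \left(-6 + 16\right) \left(\left(-4\right) \left(-13\right)\right) = 10 \cdot 52 = 520$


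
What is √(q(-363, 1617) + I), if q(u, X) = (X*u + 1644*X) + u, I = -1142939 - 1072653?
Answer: I*√144578 ≈ 380.23*I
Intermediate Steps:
I = -2215592
q(u, X) = u + 1644*X + X*u (q(u, X) = (1644*X + X*u) + u = u + 1644*X + X*u)
√(q(-363, 1617) + I) = √((-363 + 1644*1617 + 1617*(-363)) - 2215592) = √((-363 + 2658348 - 586971) - 2215592) = √(2071014 - 2215592) = √(-144578) = I*√144578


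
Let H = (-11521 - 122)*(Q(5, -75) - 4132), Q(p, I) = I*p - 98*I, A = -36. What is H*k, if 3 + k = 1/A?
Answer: 1202671447/12 ≈ 1.0022e+8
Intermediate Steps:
Q(p, I) = -98*I + I*p
H = -33101049 (H = (-11521 - 122)*(-75*(-98 + 5) - 4132) = -11643*(-75*(-93) - 4132) = -11643*(6975 - 4132) = -11643*2843 = -33101049)
k = -109/36 (k = -3 + 1/(-36) = -3 - 1/36 = -109/36 ≈ -3.0278)
H*k = -33101049*(-109/36) = 1202671447/12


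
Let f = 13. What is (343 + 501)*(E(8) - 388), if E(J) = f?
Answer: -316500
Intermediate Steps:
E(J) = 13
(343 + 501)*(E(8) - 388) = (343 + 501)*(13 - 388) = 844*(-375) = -316500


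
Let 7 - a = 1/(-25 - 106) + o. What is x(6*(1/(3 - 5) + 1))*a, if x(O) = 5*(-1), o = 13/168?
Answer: -762605/22008 ≈ -34.651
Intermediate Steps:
o = 13/168 (o = 13*(1/168) = 13/168 ≈ 0.077381)
x(O) = -5
a = 152521/22008 (a = 7 - (1/(-25 - 106) + 13/168) = 7 - (1/(-131) + 13/168) = 7 - (-1/131 + 13/168) = 7 - 1*1535/22008 = 7 - 1535/22008 = 152521/22008 ≈ 6.9303)
x(6*(1/(3 - 5) + 1))*a = -5*152521/22008 = -762605/22008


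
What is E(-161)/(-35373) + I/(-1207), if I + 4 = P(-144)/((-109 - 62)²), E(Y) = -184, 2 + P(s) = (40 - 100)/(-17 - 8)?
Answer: 17719047718/2080751108085 ≈ 0.0085157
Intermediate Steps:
P(s) = ⅖ (P(s) = -2 + (40 - 100)/(-17 - 8) = -2 - 60/(-25) = -2 - 60*(-1/25) = -2 + 12/5 = ⅖)
I = -584818/146205 (I = -4 + 2/(5*((-109 - 62)²)) = -4 + 2/(5*((-171)²)) = -4 + (⅖)/29241 = -4 + (⅖)*(1/29241) = -4 + 2/146205 = -584818/146205 ≈ -4.0000)
E(-161)/(-35373) + I/(-1207) = -184/(-35373) - 584818/146205/(-1207) = -184*(-1/35373) - 584818/146205*(-1/1207) = 184/35373 + 584818/176469435 = 17719047718/2080751108085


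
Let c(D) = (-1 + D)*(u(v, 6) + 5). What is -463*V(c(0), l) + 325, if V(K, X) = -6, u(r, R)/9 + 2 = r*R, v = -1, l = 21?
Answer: 3103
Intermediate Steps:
u(r, R) = -18 + 9*R*r (u(r, R) = -18 + 9*(r*R) = -18 + 9*(R*r) = -18 + 9*R*r)
c(D) = 67 - 67*D (c(D) = (-1 + D)*((-18 + 9*6*(-1)) + 5) = (-1 + D)*((-18 - 54) + 5) = (-1 + D)*(-72 + 5) = (-1 + D)*(-67) = 67 - 67*D)
-463*V(c(0), l) + 325 = -463*(-6) + 325 = 2778 + 325 = 3103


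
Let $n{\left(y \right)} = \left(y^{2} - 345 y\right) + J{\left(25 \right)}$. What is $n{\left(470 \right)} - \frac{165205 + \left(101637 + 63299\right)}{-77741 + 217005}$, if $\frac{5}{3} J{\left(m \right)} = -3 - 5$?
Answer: $\frac{40903806959}{696320} \approx 58743.0$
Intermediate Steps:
$J{\left(m \right)} = - \frac{24}{5}$ ($J{\left(m \right)} = \frac{3 \left(-3 - 5\right)}{5} = \frac{3}{5} \left(-8\right) = - \frac{24}{5}$)
$n{\left(y \right)} = - \frac{24}{5} + y^{2} - 345 y$ ($n{\left(y \right)} = \left(y^{2} - 345 y\right) - \frac{24}{5} = - \frac{24}{5} + y^{2} - 345 y$)
$n{\left(470 \right)} - \frac{165205 + \left(101637 + 63299\right)}{-77741 + 217005} = \left(- \frac{24}{5} + 470^{2} - 162150\right) - \frac{165205 + \left(101637 + 63299\right)}{-77741 + 217005} = \left(- \frac{24}{5} + 220900 - 162150\right) - \frac{165205 + 164936}{139264} = \frac{293726}{5} - 330141 \cdot \frac{1}{139264} = \frac{293726}{5} - \frac{330141}{139264} = \frac{40903806959}{696320}$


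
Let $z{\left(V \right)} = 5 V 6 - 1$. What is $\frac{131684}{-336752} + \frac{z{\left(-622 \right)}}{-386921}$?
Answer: $- \frac{11166793973}{32574105148} \approx -0.34281$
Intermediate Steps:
$z{\left(V \right)} = -1 + 30 V$ ($z{\left(V \right)} = 30 V - 1 = -1 + 30 V$)
$\frac{131684}{-336752} + \frac{z{\left(-622 \right)}}{-386921} = \frac{131684}{-336752} + \frac{-1 + 30 \left(-622\right)}{-386921} = 131684 \left(- \frac{1}{336752}\right) + \left(-1 - 18660\right) \left(- \frac{1}{386921}\right) = - \frac{32921}{84188} - - \frac{18661}{386921} = - \frac{32921}{84188} + \frac{18661}{386921} = - \frac{11166793973}{32574105148}$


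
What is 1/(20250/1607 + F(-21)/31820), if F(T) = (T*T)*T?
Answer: 51134740/629472573 ≈ 0.081234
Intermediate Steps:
F(T) = T**3 (F(T) = T**2*T = T**3)
1/(20250/1607 + F(-21)/31820) = 1/(20250/1607 + (-21)**3/31820) = 1/(20250*(1/1607) - 9261*1/31820) = 1/(20250/1607 - 9261/31820) = 1/(629472573/51134740) = 51134740/629472573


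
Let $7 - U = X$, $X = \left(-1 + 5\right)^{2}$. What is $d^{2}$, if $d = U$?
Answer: $81$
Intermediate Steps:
$X = 16$ ($X = 4^{2} = 16$)
$U = -9$ ($U = 7 - 16 = -9$)
$d = -9$
$d^{2} = \left(-9\right)^{2} = 81$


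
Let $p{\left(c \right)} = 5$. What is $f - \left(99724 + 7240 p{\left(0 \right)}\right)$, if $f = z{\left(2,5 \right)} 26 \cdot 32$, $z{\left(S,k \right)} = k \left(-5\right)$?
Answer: $-156724$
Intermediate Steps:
$z{\left(S,k \right)} = - 5 k$
$f = -20800$ ($f = \left(-5\right) 5 \cdot 26 \cdot 32 = \left(-25\right) 26 \cdot 32 = \left(-650\right) 32 = -20800$)
$f - \left(99724 + 7240 p{\left(0 \right)}\right) = -20800 + \left(\left(-158603 + 58879\right) - 36200\right) = -20800 - 135924 = -156724$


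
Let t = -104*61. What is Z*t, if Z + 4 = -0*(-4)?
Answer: 25376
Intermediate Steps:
t = -6344
Z = -4 (Z = -4 - 0*(-4) = -4 - 5*0 = -4 + 0 = -4)
Z*t = -4*(-6344) = 25376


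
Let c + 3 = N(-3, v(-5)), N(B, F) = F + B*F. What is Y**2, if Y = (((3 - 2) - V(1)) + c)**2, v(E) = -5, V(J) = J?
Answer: 2401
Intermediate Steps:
c = 7 (c = -3 - 5*(1 - 3) = -3 - 5*(-2) = -3 + 10 = 7)
Y = 49 (Y = (((3 - 2) - 1*1) + 7)**2 = ((1 - 1) + 7)**2 = (0 + 7)**2 = 7**2 = 49)
Y**2 = 49**2 = 2401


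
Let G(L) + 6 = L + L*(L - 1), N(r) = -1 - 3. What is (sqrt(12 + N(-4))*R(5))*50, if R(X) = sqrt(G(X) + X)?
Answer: 400*sqrt(3) ≈ 692.82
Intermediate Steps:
N(r) = -4
G(L) = -6 + L + L*(-1 + L) (G(L) = -6 + (L + L*(L - 1)) = -6 + (L + L*(-1 + L)) = -6 + L + L*(-1 + L))
R(X) = sqrt(-6 + X + X**2) (R(X) = sqrt((-6 + X**2) + X) = sqrt(-6 + X + X**2))
(sqrt(12 + N(-4))*R(5))*50 = (sqrt(12 - 4)*sqrt(-6 + 5 + 5**2))*50 = (sqrt(8)*sqrt(-6 + 5 + 25))*50 = ((2*sqrt(2))*sqrt(24))*50 = ((2*sqrt(2))*(2*sqrt(6)))*50 = (8*sqrt(3))*50 = 400*sqrt(3)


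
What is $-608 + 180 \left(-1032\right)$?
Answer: $-186368$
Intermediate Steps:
$-608 + 180 \left(-1032\right) = -608 - 185760 = -186368$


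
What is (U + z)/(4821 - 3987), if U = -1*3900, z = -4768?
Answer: -4334/417 ≈ -10.393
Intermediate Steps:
U = -3900
(U + z)/(4821 - 3987) = (-3900 - 4768)/(4821 - 3987) = -8668/834 = -8668*1/834 = -4334/417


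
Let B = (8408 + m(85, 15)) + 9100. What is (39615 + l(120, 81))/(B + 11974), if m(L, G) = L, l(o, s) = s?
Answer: 39696/29567 ≈ 1.3426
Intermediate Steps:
B = 17593 (B = (8408 + 85) + 9100 = 8493 + 9100 = 17593)
(39615 + l(120, 81))/(B + 11974) = (39615 + 81)/(17593 + 11974) = 39696/29567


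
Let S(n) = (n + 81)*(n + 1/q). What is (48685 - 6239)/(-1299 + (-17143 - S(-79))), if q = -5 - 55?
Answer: -1273380/548519 ≈ -2.3215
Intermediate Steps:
q = -60
S(n) = (81 + n)*(-1/60 + n) (S(n) = (n + 81)*(n + 1/(-60)) = (81 + n)*(n - 1/60) = (81 + n)*(-1/60 + n))
(48685 - 6239)/(-1299 + (-17143 - S(-79))) = (48685 - 6239)/(-1299 + (-17143 - (-27/20 - 1/60*(-79) - 79*(81 - 79)))) = 42446/(-1299 + (-17143 - (-27/20 + 79/60 - 79*2))) = 42446/(-1299 + (-17143 - (-27/20 + 79/60 - 158))) = 42446/(-1299 + (-17143 - 1*(-4741/30))) = 42446/(-1299 + (-17143 + 4741/30)) = 42446/(-1299 - 509549/30) = 42446/(-548519/30) = 42446*(-30/548519) = -1273380/548519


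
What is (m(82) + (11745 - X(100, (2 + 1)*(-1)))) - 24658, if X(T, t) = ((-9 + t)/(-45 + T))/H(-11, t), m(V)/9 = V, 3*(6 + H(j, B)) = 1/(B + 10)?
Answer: -83703377/6875 ≈ -12175.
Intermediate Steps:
H(j, B) = -6 + 1/(3*(10 + B)) (H(j, B) = -6 + 1/(3*(B + 10)) = -6 + 1/(3*(10 + B)))
m(V) = 9*V
X(T, t) = 3*(-9 + t)*(10 + t)/((-179 - 18*t)*(-45 + T)) (X(T, t) = ((-9 + t)/(-45 + T))/(((-179 - 18*t)/(3*(10 + t)))) = ((-9 + t)/(-45 + T))*(3*(10 + t)/(-179 - 18*t)) = 3*(-9 + t)*(10 + t)/((-179 - 18*t)*(-45 + T)))
(m(82) + (11745 - X(100, (2 + 1)*(-1)))) - 24658 = (9*82 + (11745 - (-3)*(-9 + (2 + 1)*(-1))*(10 + (2 + 1)*(-1))/((-45 + 100)*(179 + 18*((2 + 1)*(-1)))))) - 24658 = (738 + (11745 - (-3)*(-9 + 3*(-1))*(10 + 3*(-1))/(55*(179 + 18*(3*(-1)))))) - 24658 = (738 + (11745 - (-3)*(-9 - 3)*(10 - 3)/(55*(179 + 18*(-3))))) - 24658 = (738 + (11745 - (-3)*(-12)*7/(55*(179 - 54)))) - 24658 = (738 + (11745 - (-3)*(-12)*7/(55*125))) - 24658 = (738 + (11745 - 1*252/6875)) - 24658 = (738 + (11745 - 252/6875)) - 24658 = (738 + 80746623/6875) - 24658 = 85820373/6875 - 24658 = -83703377/6875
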